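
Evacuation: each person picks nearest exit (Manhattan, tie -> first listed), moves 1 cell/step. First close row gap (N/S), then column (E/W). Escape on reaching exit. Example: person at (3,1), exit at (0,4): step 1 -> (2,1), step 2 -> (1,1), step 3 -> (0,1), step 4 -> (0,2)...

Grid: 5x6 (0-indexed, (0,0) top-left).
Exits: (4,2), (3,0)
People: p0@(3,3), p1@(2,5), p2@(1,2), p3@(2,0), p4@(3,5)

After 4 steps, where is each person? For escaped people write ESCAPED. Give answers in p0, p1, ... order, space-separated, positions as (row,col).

Step 1: p0:(3,3)->(4,3) | p1:(2,5)->(3,5) | p2:(1,2)->(2,2) | p3:(2,0)->(3,0)->EXIT | p4:(3,5)->(4,5)
Step 2: p0:(4,3)->(4,2)->EXIT | p1:(3,5)->(4,5) | p2:(2,2)->(3,2) | p3:escaped | p4:(4,5)->(4,4)
Step 3: p0:escaped | p1:(4,5)->(4,4) | p2:(3,2)->(4,2)->EXIT | p3:escaped | p4:(4,4)->(4,3)
Step 4: p0:escaped | p1:(4,4)->(4,3) | p2:escaped | p3:escaped | p4:(4,3)->(4,2)->EXIT

ESCAPED (4,3) ESCAPED ESCAPED ESCAPED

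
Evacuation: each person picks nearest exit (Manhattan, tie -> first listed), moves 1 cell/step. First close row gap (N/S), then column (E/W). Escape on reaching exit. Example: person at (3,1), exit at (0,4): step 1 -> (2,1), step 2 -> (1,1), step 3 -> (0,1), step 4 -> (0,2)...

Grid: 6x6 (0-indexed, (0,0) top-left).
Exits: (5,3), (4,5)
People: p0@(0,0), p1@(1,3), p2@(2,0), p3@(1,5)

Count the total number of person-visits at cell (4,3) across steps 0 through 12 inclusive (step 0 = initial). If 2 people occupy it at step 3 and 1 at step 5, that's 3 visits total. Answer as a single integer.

Step 0: p0@(0,0) p1@(1,3) p2@(2,0) p3@(1,5) -> at (4,3): 0 [-], cum=0
Step 1: p0@(1,0) p1@(2,3) p2@(3,0) p3@(2,5) -> at (4,3): 0 [-], cum=0
Step 2: p0@(2,0) p1@(3,3) p2@(4,0) p3@(3,5) -> at (4,3): 0 [-], cum=0
Step 3: p0@(3,0) p1@(4,3) p2@(5,0) p3@ESC -> at (4,3): 1 [p1], cum=1
Step 4: p0@(4,0) p1@ESC p2@(5,1) p3@ESC -> at (4,3): 0 [-], cum=1
Step 5: p0@(5,0) p1@ESC p2@(5,2) p3@ESC -> at (4,3): 0 [-], cum=1
Step 6: p0@(5,1) p1@ESC p2@ESC p3@ESC -> at (4,3): 0 [-], cum=1
Step 7: p0@(5,2) p1@ESC p2@ESC p3@ESC -> at (4,3): 0 [-], cum=1
Step 8: p0@ESC p1@ESC p2@ESC p3@ESC -> at (4,3): 0 [-], cum=1
Total visits = 1

Answer: 1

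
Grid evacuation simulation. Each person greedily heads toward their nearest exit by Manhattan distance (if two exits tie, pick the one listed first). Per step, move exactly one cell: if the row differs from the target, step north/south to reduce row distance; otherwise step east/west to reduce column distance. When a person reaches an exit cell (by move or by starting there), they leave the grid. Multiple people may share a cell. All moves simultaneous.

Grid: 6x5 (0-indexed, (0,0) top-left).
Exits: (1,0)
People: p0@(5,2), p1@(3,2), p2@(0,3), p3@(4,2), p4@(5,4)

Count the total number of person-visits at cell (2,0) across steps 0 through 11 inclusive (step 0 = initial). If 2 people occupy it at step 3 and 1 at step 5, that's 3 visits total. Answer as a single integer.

Step 0: p0@(5,2) p1@(3,2) p2@(0,3) p3@(4,2) p4@(5,4) -> at (2,0): 0 [-], cum=0
Step 1: p0@(4,2) p1@(2,2) p2@(1,3) p3@(3,2) p4@(4,4) -> at (2,0): 0 [-], cum=0
Step 2: p0@(3,2) p1@(1,2) p2@(1,2) p3@(2,2) p4@(3,4) -> at (2,0): 0 [-], cum=0
Step 3: p0@(2,2) p1@(1,1) p2@(1,1) p3@(1,2) p4@(2,4) -> at (2,0): 0 [-], cum=0
Step 4: p0@(1,2) p1@ESC p2@ESC p3@(1,1) p4@(1,4) -> at (2,0): 0 [-], cum=0
Step 5: p0@(1,1) p1@ESC p2@ESC p3@ESC p4@(1,3) -> at (2,0): 0 [-], cum=0
Step 6: p0@ESC p1@ESC p2@ESC p3@ESC p4@(1,2) -> at (2,0): 0 [-], cum=0
Step 7: p0@ESC p1@ESC p2@ESC p3@ESC p4@(1,1) -> at (2,0): 0 [-], cum=0
Step 8: p0@ESC p1@ESC p2@ESC p3@ESC p4@ESC -> at (2,0): 0 [-], cum=0
Total visits = 0

Answer: 0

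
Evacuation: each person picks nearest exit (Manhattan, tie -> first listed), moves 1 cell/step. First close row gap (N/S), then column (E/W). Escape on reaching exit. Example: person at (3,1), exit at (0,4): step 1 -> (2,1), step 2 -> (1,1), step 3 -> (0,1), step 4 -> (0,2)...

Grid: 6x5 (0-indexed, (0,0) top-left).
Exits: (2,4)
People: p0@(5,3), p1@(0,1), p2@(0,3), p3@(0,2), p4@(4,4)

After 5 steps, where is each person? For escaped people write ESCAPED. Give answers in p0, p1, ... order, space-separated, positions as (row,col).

Step 1: p0:(5,3)->(4,3) | p1:(0,1)->(1,1) | p2:(0,3)->(1,3) | p3:(0,2)->(1,2) | p4:(4,4)->(3,4)
Step 2: p0:(4,3)->(3,3) | p1:(1,1)->(2,1) | p2:(1,3)->(2,3) | p3:(1,2)->(2,2) | p4:(3,4)->(2,4)->EXIT
Step 3: p0:(3,3)->(2,3) | p1:(2,1)->(2,2) | p2:(2,3)->(2,4)->EXIT | p3:(2,2)->(2,3) | p4:escaped
Step 4: p0:(2,3)->(2,4)->EXIT | p1:(2,2)->(2,3) | p2:escaped | p3:(2,3)->(2,4)->EXIT | p4:escaped
Step 5: p0:escaped | p1:(2,3)->(2,4)->EXIT | p2:escaped | p3:escaped | p4:escaped

ESCAPED ESCAPED ESCAPED ESCAPED ESCAPED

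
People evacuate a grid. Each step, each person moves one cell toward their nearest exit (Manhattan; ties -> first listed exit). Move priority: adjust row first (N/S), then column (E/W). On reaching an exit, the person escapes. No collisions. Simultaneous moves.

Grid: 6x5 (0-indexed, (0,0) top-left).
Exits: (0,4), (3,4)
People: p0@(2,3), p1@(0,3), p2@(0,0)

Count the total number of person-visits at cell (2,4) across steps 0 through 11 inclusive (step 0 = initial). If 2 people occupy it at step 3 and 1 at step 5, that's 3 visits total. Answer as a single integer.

Step 0: p0@(2,3) p1@(0,3) p2@(0,0) -> at (2,4): 0 [-], cum=0
Step 1: p0@(3,3) p1@ESC p2@(0,1) -> at (2,4): 0 [-], cum=0
Step 2: p0@ESC p1@ESC p2@(0,2) -> at (2,4): 0 [-], cum=0
Step 3: p0@ESC p1@ESC p2@(0,3) -> at (2,4): 0 [-], cum=0
Step 4: p0@ESC p1@ESC p2@ESC -> at (2,4): 0 [-], cum=0
Total visits = 0

Answer: 0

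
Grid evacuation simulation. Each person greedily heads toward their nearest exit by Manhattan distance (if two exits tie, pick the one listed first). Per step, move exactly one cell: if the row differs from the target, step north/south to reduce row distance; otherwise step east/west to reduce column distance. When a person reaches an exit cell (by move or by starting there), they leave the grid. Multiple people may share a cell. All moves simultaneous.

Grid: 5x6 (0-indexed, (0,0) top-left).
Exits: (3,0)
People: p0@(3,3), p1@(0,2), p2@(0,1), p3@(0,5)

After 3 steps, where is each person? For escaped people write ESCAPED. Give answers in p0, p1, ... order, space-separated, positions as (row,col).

Step 1: p0:(3,3)->(3,2) | p1:(0,2)->(1,2) | p2:(0,1)->(1,1) | p3:(0,5)->(1,5)
Step 2: p0:(3,2)->(3,1) | p1:(1,2)->(2,2) | p2:(1,1)->(2,1) | p3:(1,5)->(2,5)
Step 3: p0:(3,1)->(3,0)->EXIT | p1:(2,2)->(3,2) | p2:(2,1)->(3,1) | p3:(2,5)->(3,5)

ESCAPED (3,2) (3,1) (3,5)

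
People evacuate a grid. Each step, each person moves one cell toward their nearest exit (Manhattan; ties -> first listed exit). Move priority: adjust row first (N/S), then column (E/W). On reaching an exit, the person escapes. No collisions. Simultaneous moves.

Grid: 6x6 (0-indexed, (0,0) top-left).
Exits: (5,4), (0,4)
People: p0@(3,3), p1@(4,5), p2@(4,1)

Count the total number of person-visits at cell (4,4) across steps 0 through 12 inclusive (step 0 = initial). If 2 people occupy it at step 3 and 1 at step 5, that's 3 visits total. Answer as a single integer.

Answer: 0

Derivation:
Step 0: p0@(3,3) p1@(4,5) p2@(4,1) -> at (4,4): 0 [-], cum=0
Step 1: p0@(4,3) p1@(5,5) p2@(5,1) -> at (4,4): 0 [-], cum=0
Step 2: p0@(5,3) p1@ESC p2@(5,2) -> at (4,4): 0 [-], cum=0
Step 3: p0@ESC p1@ESC p2@(5,3) -> at (4,4): 0 [-], cum=0
Step 4: p0@ESC p1@ESC p2@ESC -> at (4,4): 0 [-], cum=0
Total visits = 0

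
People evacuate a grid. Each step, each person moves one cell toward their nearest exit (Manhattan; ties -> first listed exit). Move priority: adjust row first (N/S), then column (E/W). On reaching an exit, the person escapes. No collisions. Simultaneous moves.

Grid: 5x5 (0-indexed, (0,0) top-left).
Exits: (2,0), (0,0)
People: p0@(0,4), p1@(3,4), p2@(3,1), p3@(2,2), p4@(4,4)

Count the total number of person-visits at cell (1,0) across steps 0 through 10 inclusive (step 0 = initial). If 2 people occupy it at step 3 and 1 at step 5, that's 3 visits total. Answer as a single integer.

Answer: 0

Derivation:
Step 0: p0@(0,4) p1@(3,4) p2@(3,1) p3@(2,2) p4@(4,4) -> at (1,0): 0 [-], cum=0
Step 1: p0@(0,3) p1@(2,4) p2@(2,1) p3@(2,1) p4@(3,4) -> at (1,0): 0 [-], cum=0
Step 2: p0@(0,2) p1@(2,3) p2@ESC p3@ESC p4@(2,4) -> at (1,0): 0 [-], cum=0
Step 3: p0@(0,1) p1@(2,2) p2@ESC p3@ESC p4@(2,3) -> at (1,0): 0 [-], cum=0
Step 4: p0@ESC p1@(2,1) p2@ESC p3@ESC p4@(2,2) -> at (1,0): 0 [-], cum=0
Step 5: p0@ESC p1@ESC p2@ESC p3@ESC p4@(2,1) -> at (1,0): 0 [-], cum=0
Step 6: p0@ESC p1@ESC p2@ESC p3@ESC p4@ESC -> at (1,0): 0 [-], cum=0
Total visits = 0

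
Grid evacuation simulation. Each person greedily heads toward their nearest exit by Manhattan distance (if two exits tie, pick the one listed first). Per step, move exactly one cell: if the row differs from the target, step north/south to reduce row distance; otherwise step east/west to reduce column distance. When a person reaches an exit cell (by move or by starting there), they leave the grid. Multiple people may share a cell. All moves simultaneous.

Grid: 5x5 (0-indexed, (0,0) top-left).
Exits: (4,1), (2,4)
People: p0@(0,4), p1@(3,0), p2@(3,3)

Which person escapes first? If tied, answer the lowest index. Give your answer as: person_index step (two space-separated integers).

Answer: 0 2

Derivation:
Step 1: p0:(0,4)->(1,4) | p1:(3,0)->(4,0) | p2:(3,3)->(2,3)
Step 2: p0:(1,4)->(2,4)->EXIT | p1:(4,0)->(4,1)->EXIT | p2:(2,3)->(2,4)->EXIT
Exit steps: [2, 2, 2]
First to escape: p0 at step 2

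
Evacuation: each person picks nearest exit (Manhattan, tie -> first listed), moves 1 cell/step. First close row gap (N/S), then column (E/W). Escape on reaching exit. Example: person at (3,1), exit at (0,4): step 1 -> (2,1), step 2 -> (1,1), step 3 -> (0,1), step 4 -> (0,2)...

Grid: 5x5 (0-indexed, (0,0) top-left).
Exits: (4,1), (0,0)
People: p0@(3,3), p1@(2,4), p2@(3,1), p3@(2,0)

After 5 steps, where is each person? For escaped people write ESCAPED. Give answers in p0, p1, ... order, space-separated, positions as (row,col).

Step 1: p0:(3,3)->(4,3) | p1:(2,4)->(3,4) | p2:(3,1)->(4,1)->EXIT | p3:(2,0)->(1,0)
Step 2: p0:(4,3)->(4,2) | p1:(3,4)->(4,4) | p2:escaped | p3:(1,0)->(0,0)->EXIT
Step 3: p0:(4,2)->(4,1)->EXIT | p1:(4,4)->(4,3) | p2:escaped | p3:escaped
Step 4: p0:escaped | p1:(4,3)->(4,2) | p2:escaped | p3:escaped
Step 5: p0:escaped | p1:(4,2)->(4,1)->EXIT | p2:escaped | p3:escaped

ESCAPED ESCAPED ESCAPED ESCAPED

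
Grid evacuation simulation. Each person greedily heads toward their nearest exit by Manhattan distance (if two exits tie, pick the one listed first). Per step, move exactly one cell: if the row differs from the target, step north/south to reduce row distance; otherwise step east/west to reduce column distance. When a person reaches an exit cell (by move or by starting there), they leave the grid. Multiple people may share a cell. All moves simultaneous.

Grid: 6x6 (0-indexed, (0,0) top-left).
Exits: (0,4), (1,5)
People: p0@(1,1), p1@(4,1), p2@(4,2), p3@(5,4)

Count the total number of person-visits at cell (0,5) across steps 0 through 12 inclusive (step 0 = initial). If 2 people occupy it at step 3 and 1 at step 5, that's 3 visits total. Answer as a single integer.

Answer: 0

Derivation:
Step 0: p0@(1,1) p1@(4,1) p2@(4,2) p3@(5,4) -> at (0,5): 0 [-], cum=0
Step 1: p0@(0,1) p1@(3,1) p2@(3,2) p3@(4,4) -> at (0,5): 0 [-], cum=0
Step 2: p0@(0,2) p1@(2,1) p2@(2,2) p3@(3,4) -> at (0,5): 0 [-], cum=0
Step 3: p0@(0,3) p1@(1,1) p2@(1,2) p3@(2,4) -> at (0,5): 0 [-], cum=0
Step 4: p0@ESC p1@(0,1) p2@(0,2) p3@(1,4) -> at (0,5): 0 [-], cum=0
Step 5: p0@ESC p1@(0,2) p2@(0,3) p3@ESC -> at (0,5): 0 [-], cum=0
Step 6: p0@ESC p1@(0,3) p2@ESC p3@ESC -> at (0,5): 0 [-], cum=0
Step 7: p0@ESC p1@ESC p2@ESC p3@ESC -> at (0,5): 0 [-], cum=0
Total visits = 0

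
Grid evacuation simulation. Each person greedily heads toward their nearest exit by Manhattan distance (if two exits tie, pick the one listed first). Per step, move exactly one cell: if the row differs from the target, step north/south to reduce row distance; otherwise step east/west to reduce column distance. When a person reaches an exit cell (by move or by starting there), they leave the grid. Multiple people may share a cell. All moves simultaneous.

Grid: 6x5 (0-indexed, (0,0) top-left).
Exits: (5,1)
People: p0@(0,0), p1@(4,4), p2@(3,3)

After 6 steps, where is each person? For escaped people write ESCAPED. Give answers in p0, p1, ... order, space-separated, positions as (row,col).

Step 1: p0:(0,0)->(1,0) | p1:(4,4)->(5,4) | p2:(3,3)->(4,3)
Step 2: p0:(1,0)->(2,0) | p1:(5,4)->(5,3) | p2:(4,3)->(5,3)
Step 3: p0:(2,0)->(3,0) | p1:(5,3)->(5,2) | p2:(5,3)->(5,2)
Step 4: p0:(3,0)->(4,0) | p1:(5,2)->(5,1)->EXIT | p2:(5,2)->(5,1)->EXIT
Step 5: p0:(4,0)->(5,0) | p1:escaped | p2:escaped
Step 6: p0:(5,0)->(5,1)->EXIT | p1:escaped | p2:escaped

ESCAPED ESCAPED ESCAPED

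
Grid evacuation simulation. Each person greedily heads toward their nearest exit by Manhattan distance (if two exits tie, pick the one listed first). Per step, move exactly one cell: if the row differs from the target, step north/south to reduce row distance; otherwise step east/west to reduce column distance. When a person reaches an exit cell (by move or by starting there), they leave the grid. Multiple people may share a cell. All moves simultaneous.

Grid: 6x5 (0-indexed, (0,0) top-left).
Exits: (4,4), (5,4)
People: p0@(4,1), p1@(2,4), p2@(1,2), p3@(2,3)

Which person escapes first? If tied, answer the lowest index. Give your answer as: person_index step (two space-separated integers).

Step 1: p0:(4,1)->(4,2) | p1:(2,4)->(3,4) | p2:(1,2)->(2,2) | p3:(2,3)->(3,3)
Step 2: p0:(4,2)->(4,3) | p1:(3,4)->(4,4)->EXIT | p2:(2,2)->(3,2) | p3:(3,3)->(4,3)
Step 3: p0:(4,3)->(4,4)->EXIT | p1:escaped | p2:(3,2)->(4,2) | p3:(4,3)->(4,4)->EXIT
Step 4: p0:escaped | p1:escaped | p2:(4,2)->(4,3) | p3:escaped
Step 5: p0:escaped | p1:escaped | p2:(4,3)->(4,4)->EXIT | p3:escaped
Exit steps: [3, 2, 5, 3]
First to escape: p1 at step 2

Answer: 1 2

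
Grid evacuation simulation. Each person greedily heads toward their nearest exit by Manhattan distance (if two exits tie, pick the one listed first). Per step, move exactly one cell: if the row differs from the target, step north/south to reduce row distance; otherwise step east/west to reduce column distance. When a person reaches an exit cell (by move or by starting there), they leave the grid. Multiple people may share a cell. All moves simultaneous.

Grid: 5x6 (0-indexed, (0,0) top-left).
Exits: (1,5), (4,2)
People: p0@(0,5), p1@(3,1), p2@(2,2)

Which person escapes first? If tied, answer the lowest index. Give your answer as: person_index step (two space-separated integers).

Step 1: p0:(0,5)->(1,5)->EXIT | p1:(3,1)->(4,1) | p2:(2,2)->(3,2)
Step 2: p0:escaped | p1:(4,1)->(4,2)->EXIT | p2:(3,2)->(4,2)->EXIT
Exit steps: [1, 2, 2]
First to escape: p0 at step 1

Answer: 0 1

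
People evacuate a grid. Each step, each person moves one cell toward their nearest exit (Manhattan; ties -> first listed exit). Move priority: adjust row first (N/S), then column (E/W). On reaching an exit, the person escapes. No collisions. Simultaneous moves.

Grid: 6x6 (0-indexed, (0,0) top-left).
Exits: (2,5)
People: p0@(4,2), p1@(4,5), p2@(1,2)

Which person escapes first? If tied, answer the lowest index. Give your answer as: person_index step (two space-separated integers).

Answer: 1 2

Derivation:
Step 1: p0:(4,2)->(3,2) | p1:(4,5)->(3,5) | p2:(1,2)->(2,2)
Step 2: p0:(3,2)->(2,2) | p1:(3,5)->(2,5)->EXIT | p2:(2,2)->(2,3)
Step 3: p0:(2,2)->(2,3) | p1:escaped | p2:(2,3)->(2,4)
Step 4: p0:(2,3)->(2,4) | p1:escaped | p2:(2,4)->(2,5)->EXIT
Step 5: p0:(2,4)->(2,5)->EXIT | p1:escaped | p2:escaped
Exit steps: [5, 2, 4]
First to escape: p1 at step 2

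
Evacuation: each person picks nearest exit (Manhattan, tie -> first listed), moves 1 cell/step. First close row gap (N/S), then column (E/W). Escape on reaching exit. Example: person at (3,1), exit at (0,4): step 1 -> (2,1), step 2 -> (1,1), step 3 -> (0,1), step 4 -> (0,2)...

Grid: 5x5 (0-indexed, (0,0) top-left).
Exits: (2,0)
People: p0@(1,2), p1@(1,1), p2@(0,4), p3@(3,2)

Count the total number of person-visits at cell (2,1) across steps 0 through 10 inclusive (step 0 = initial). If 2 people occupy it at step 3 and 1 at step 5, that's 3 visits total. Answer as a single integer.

Step 0: p0@(1,2) p1@(1,1) p2@(0,4) p3@(3,2) -> at (2,1): 0 [-], cum=0
Step 1: p0@(2,2) p1@(2,1) p2@(1,4) p3@(2,2) -> at (2,1): 1 [p1], cum=1
Step 2: p0@(2,1) p1@ESC p2@(2,4) p3@(2,1) -> at (2,1): 2 [p0,p3], cum=3
Step 3: p0@ESC p1@ESC p2@(2,3) p3@ESC -> at (2,1): 0 [-], cum=3
Step 4: p0@ESC p1@ESC p2@(2,2) p3@ESC -> at (2,1): 0 [-], cum=3
Step 5: p0@ESC p1@ESC p2@(2,1) p3@ESC -> at (2,1): 1 [p2], cum=4
Step 6: p0@ESC p1@ESC p2@ESC p3@ESC -> at (2,1): 0 [-], cum=4
Total visits = 4

Answer: 4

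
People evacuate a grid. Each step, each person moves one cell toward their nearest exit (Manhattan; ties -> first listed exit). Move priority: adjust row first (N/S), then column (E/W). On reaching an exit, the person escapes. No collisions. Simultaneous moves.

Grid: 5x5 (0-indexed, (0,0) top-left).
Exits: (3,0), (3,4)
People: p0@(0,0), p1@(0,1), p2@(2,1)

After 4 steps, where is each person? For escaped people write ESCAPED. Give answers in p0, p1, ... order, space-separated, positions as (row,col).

Step 1: p0:(0,0)->(1,0) | p1:(0,1)->(1,1) | p2:(2,1)->(3,1)
Step 2: p0:(1,0)->(2,0) | p1:(1,1)->(2,1) | p2:(3,1)->(3,0)->EXIT
Step 3: p0:(2,0)->(3,0)->EXIT | p1:(2,1)->(3,1) | p2:escaped
Step 4: p0:escaped | p1:(3,1)->(3,0)->EXIT | p2:escaped

ESCAPED ESCAPED ESCAPED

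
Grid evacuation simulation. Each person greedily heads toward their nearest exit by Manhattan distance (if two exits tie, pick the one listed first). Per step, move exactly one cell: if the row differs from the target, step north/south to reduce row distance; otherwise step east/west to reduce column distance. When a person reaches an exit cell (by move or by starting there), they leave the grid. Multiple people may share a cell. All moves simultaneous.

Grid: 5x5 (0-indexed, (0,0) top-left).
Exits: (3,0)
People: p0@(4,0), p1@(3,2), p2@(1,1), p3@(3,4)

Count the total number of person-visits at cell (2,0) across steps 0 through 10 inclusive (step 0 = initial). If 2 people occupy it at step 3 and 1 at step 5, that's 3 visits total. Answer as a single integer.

Step 0: p0@(4,0) p1@(3,2) p2@(1,1) p3@(3,4) -> at (2,0): 0 [-], cum=0
Step 1: p0@ESC p1@(3,1) p2@(2,1) p3@(3,3) -> at (2,0): 0 [-], cum=0
Step 2: p0@ESC p1@ESC p2@(3,1) p3@(3,2) -> at (2,0): 0 [-], cum=0
Step 3: p0@ESC p1@ESC p2@ESC p3@(3,1) -> at (2,0): 0 [-], cum=0
Step 4: p0@ESC p1@ESC p2@ESC p3@ESC -> at (2,0): 0 [-], cum=0
Total visits = 0

Answer: 0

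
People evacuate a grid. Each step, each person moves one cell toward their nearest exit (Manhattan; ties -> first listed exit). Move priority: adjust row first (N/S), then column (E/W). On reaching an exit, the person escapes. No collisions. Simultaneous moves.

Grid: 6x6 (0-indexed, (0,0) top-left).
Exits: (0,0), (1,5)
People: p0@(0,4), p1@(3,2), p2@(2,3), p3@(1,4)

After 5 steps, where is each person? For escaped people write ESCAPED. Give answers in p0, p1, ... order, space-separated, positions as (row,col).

Step 1: p0:(0,4)->(1,4) | p1:(3,2)->(2,2) | p2:(2,3)->(1,3) | p3:(1,4)->(1,5)->EXIT
Step 2: p0:(1,4)->(1,5)->EXIT | p1:(2,2)->(1,2) | p2:(1,3)->(1,4) | p3:escaped
Step 3: p0:escaped | p1:(1,2)->(0,2) | p2:(1,4)->(1,5)->EXIT | p3:escaped
Step 4: p0:escaped | p1:(0,2)->(0,1) | p2:escaped | p3:escaped
Step 5: p0:escaped | p1:(0,1)->(0,0)->EXIT | p2:escaped | p3:escaped

ESCAPED ESCAPED ESCAPED ESCAPED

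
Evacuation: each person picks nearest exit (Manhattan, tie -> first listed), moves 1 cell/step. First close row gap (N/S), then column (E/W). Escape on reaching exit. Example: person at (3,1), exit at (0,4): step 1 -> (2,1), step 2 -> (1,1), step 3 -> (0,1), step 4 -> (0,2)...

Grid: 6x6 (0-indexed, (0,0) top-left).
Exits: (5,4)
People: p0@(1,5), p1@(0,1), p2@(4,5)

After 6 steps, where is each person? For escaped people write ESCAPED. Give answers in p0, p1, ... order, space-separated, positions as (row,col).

Step 1: p0:(1,5)->(2,5) | p1:(0,1)->(1,1) | p2:(4,5)->(5,5)
Step 2: p0:(2,5)->(3,5) | p1:(1,1)->(2,1) | p2:(5,5)->(5,4)->EXIT
Step 3: p0:(3,5)->(4,5) | p1:(2,1)->(3,1) | p2:escaped
Step 4: p0:(4,5)->(5,5) | p1:(3,1)->(4,1) | p2:escaped
Step 5: p0:(5,5)->(5,4)->EXIT | p1:(4,1)->(5,1) | p2:escaped
Step 6: p0:escaped | p1:(5,1)->(5,2) | p2:escaped

ESCAPED (5,2) ESCAPED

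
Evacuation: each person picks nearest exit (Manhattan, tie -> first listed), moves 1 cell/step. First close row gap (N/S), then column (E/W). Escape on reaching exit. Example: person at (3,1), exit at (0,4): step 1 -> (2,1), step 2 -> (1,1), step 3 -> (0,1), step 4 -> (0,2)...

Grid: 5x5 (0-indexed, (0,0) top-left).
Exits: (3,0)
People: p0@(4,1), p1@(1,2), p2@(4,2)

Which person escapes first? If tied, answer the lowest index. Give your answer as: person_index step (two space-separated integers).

Step 1: p0:(4,1)->(3,1) | p1:(1,2)->(2,2) | p2:(4,2)->(3,2)
Step 2: p0:(3,1)->(3,0)->EXIT | p1:(2,2)->(3,2) | p2:(3,2)->(3,1)
Step 3: p0:escaped | p1:(3,2)->(3,1) | p2:(3,1)->(3,0)->EXIT
Step 4: p0:escaped | p1:(3,1)->(3,0)->EXIT | p2:escaped
Exit steps: [2, 4, 3]
First to escape: p0 at step 2

Answer: 0 2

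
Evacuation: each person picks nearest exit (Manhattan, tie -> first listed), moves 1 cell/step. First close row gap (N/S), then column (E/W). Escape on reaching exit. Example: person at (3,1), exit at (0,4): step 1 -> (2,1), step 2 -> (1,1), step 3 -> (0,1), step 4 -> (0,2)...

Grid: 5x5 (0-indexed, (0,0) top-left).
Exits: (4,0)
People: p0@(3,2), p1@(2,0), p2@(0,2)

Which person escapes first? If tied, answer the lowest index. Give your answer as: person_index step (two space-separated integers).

Step 1: p0:(3,2)->(4,2) | p1:(2,0)->(3,0) | p2:(0,2)->(1,2)
Step 2: p0:(4,2)->(4,1) | p1:(3,0)->(4,0)->EXIT | p2:(1,2)->(2,2)
Step 3: p0:(4,1)->(4,0)->EXIT | p1:escaped | p2:(2,2)->(3,2)
Step 4: p0:escaped | p1:escaped | p2:(3,2)->(4,2)
Step 5: p0:escaped | p1:escaped | p2:(4,2)->(4,1)
Step 6: p0:escaped | p1:escaped | p2:(4,1)->(4,0)->EXIT
Exit steps: [3, 2, 6]
First to escape: p1 at step 2

Answer: 1 2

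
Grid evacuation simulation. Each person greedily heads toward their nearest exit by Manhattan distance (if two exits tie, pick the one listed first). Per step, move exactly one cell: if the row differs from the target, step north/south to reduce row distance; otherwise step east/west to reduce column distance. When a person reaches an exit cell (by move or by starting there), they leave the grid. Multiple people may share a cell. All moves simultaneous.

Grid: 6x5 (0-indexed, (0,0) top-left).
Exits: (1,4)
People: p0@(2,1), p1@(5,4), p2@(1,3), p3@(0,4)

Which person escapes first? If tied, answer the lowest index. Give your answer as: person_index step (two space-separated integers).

Step 1: p0:(2,1)->(1,1) | p1:(5,4)->(4,4) | p2:(1,3)->(1,4)->EXIT | p3:(0,4)->(1,4)->EXIT
Step 2: p0:(1,1)->(1,2) | p1:(4,4)->(3,4) | p2:escaped | p3:escaped
Step 3: p0:(1,2)->(1,3) | p1:(3,4)->(2,4) | p2:escaped | p3:escaped
Step 4: p0:(1,3)->(1,4)->EXIT | p1:(2,4)->(1,4)->EXIT | p2:escaped | p3:escaped
Exit steps: [4, 4, 1, 1]
First to escape: p2 at step 1

Answer: 2 1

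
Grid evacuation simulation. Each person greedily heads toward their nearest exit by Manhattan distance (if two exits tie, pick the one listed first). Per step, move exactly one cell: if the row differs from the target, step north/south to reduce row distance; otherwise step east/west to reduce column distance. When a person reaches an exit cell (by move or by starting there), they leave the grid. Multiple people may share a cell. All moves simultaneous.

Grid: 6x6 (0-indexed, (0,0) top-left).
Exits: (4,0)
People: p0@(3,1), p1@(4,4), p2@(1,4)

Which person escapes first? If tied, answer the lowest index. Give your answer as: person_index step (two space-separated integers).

Answer: 0 2

Derivation:
Step 1: p0:(3,1)->(4,1) | p1:(4,4)->(4,3) | p2:(1,4)->(2,4)
Step 2: p0:(4,1)->(4,0)->EXIT | p1:(4,3)->(4,2) | p2:(2,4)->(3,4)
Step 3: p0:escaped | p1:(4,2)->(4,1) | p2:(3,4)->(4,4)
Step 4: p0:escaped | p1:(4,1)->(4,0)->EXIT | p2:(4,4)->(4,3)
Step 5: p0:escaped | p1:escaped | p2:(4,3)->(4,2)
Step 6: p0:escaped | p1:escaped | p2:(4,2)->(4,1)
Step 7: p0:escaped | p1:escaped | p2:(4,1)->(4,0)->EXIT
Exit steps: [2, 4, 7]
First to escape: p0 at step 2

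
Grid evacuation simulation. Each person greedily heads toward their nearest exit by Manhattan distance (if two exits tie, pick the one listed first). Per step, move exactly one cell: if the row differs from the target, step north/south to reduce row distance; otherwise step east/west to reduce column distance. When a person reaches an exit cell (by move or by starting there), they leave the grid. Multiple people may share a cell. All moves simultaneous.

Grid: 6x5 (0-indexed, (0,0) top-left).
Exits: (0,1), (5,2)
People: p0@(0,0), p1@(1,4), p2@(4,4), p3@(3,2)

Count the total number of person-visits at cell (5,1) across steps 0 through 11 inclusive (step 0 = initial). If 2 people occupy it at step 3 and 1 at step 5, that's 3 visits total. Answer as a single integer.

Answer: 0

Derivation:
Step 0: p0@(0,0) p1@(1,4) p2@(4,4) p3@(3,2) -> at (5,1): 0 [-], cum=0
Step 1: p0@ESC p1@(0,4) p2@(5,4) p3@(4,2) -> at (5,1): 0 [-], cum=0
Step 2: p0@ESC p1@(0,3) p2@(5,3) p3@ESC -> at (5,1): 0 [-], cum=0
Step 3: p0@ESC p1@(0,2) p2@ESC p3@ESC -> at (5,1): 0 [-], cum=0
Step 4: p0@ESC p1@ESC p2@ESC p3@ESC -> at (5,1): 0 [-], cum=0
Total visits = 0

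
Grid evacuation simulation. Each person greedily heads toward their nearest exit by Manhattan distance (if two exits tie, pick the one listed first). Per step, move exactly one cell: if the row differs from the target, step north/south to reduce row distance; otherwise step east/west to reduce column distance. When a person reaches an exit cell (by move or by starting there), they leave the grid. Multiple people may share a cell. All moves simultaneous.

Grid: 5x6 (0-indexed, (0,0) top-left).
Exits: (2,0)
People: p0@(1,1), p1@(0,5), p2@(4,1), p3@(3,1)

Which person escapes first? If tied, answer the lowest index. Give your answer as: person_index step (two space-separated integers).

Step 1: p0:(1,1)->(2,1) | p1:(0,5)->(1,5) | p2:(4,1)->(3,1) | p3:(3,1)->(2,1)
Step 2: p0:(2,1)->(2,0)->EXIT | p1:(1,5)->(2,5) | p2:(3,1)->(2,1) | p3:(2,1)->(2,0)->EXIT
Step 3: p0:escaped | p1:(2,5)->(2,4) | p2:(2,1)->(2,0)->EXIT | p3:escaped
Step 4: p0:escaped | p1:(2,4)->(2,3) | p2:escaped | p3:escaped
Step 5: p0:escaped | p1:(2,3)->(2,2) | p2:escaped | p3:escaped
Step 6: p0:escaped | p1:(2,2)->(2,1) | p2:escaped | p3:escaped
Step 7: p0:escaped | p1:(2,1)->(2,0)->EXIT | p2:escaped | p3:escaped
Exit steps: [2, 7, 3, 2]
First to escape: p0 at step 2

Answer: 0 2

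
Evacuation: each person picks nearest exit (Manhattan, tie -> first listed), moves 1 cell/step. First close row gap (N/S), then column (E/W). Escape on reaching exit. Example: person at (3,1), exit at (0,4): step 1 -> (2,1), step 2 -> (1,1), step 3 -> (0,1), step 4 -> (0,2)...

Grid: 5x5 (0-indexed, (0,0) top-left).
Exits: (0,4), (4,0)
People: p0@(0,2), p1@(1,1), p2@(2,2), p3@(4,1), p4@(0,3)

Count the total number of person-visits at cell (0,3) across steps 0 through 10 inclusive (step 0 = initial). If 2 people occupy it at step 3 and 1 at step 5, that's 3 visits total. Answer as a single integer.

Step 0: p0@(0,2) p1@(1,1) p2@(2,2) p3@(4,1) p4@(0,3) -> at (0,3): 1 [p4], cum=1
Step 1: p0@(0,3) p1@(0,1) p2@(1,2) p3@ESC p4@ESC -> at (0,3): 1 [p0], cum=2
Step 2: p0@ESC p1@(0,2) p2@(0,2) p3@ESC p4@ESC -> at (0,3): 0 [-], cum=2
Step 3: p0@ESC p1@(0,3) p2@(0,3) p3@ESC p4@ESC -> at (0,3): 2 [p1,p2], cum=4
Step 4: p0@ESC p1@ESC p2@ESC p3@ESC p4@ESC -> at (0,3): 0 [-], cum=4
Total visits = 4

Answer: 4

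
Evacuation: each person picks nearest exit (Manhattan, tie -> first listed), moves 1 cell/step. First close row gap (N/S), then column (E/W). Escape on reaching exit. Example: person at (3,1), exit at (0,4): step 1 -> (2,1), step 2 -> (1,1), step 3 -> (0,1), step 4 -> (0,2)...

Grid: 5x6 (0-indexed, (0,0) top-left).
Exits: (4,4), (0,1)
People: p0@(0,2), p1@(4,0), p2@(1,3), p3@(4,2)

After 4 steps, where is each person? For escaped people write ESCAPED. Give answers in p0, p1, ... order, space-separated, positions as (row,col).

Step 1: p0:(0,2)->(0,1)->EXIT | p1:(4,0)->(4,1) | p2:(1,3)->(0,3) | p3:(4,2)->(4,3)
Step 2: p0:escaped | p1:(4,1)->(4,2) | p2:(0,3)->(0,2) | p3:(4,3)->(4,4)->EXIT
Step 3: p0:escaped | p1:(4,2)->(4,3) | p2:(0,2)->(0,1)->EXIT | p3:escaped
Step 4: p0:escaped | p1:(4,3)->(4,4)->EXIT | p2:escaped | p3:escaped

ESCAPED ESCAPED ESCAPED ESCAPED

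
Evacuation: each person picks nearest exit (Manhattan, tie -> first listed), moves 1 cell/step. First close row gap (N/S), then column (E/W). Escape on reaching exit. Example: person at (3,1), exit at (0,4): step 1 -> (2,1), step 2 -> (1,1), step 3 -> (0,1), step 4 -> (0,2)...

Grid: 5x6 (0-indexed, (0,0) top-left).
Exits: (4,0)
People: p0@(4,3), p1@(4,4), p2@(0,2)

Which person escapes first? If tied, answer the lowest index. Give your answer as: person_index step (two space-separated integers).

Step 1: p0:(4,3)->(4,2) | p1:(4,4)->(4,3) | p2:(0,2)->(1,2)
Step 2: p0:(4,2)->(4,1) | p1:(4,3)->(4,2) | p2:(1,2)->(2,2)
Step 3: p0:(4,1)->(4,0)->EXIT | p1:(4,2)->(4,1) | p2:(2,2)->(3,2)
Step 4: p0:escaped | p1:(4,1)->(4,0)->EXIT | p2:(3,2)->(4,2)
Step 5: p0:escaped | p1:escaped | p2:(4,2)->(4,1)
Step 6: p0:escaped | p1:escaped | p2:(4,1)->(4,0)->EXIT
Exit steps: [3, 4, 6]
First to escape: p0 at step 3

Answer: 0 3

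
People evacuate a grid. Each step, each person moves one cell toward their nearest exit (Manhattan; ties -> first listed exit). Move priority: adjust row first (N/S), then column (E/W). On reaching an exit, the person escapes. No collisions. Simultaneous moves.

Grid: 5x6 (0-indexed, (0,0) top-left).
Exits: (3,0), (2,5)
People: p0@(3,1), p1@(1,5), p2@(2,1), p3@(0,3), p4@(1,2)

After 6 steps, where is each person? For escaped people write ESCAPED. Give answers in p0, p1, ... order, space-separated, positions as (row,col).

Step 1: p0:(3,1)->(3,0)->EXIT | p1:(1,5)->(2,5)->EXIT | p2:(2,1)->(3,1) | p3:(0,3)->(1,3) | p4:(1,2)->(2,2)
Step 2: p0:escaped | p1:escaped | p2:(3,1)->(3,0)->EXIT | p3:(1,3)->(2,3) | p4:(2,2)->(3,2)
Step 3: p0:escaped | p1:escaped | p2:escaped | p3:(2,3)->(2,4) | p4:(3,2)->(3,1)
Step 4: p0:escaped | p1:escaped | p2:escaped | p3:(2,4)->(2,5)->EXIT | p4:(3,1)->(3,0)->EXIT

ESCAPED ESCAPED ESCAPED ESCAPED ESCAPED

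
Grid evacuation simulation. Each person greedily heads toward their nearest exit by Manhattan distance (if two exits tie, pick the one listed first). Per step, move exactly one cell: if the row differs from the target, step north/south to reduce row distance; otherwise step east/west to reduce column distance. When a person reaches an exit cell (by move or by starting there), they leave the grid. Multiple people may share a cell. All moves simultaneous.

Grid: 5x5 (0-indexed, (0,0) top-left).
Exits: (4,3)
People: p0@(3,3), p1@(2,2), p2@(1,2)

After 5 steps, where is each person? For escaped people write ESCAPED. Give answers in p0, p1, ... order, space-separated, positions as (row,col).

Step 1: p0:(3,3)->(4,3)->EXIT | p1:(2,2)->(3,2) | p2:(1,2)->(2,2)
Step 2: p0:escaped | p1:(3,2)->(4,2) | p2:(2,2)->(3,2)
Step 3: p0:escaped | p1:(4,2)->(4,3)->EXIT | p2:(3,2)->(4,2)
Step 4: p0:escaped | p1:escaped | p2:(4,2)->(4,3)->EXIT

ESCAPED ESCAPED ESCAPED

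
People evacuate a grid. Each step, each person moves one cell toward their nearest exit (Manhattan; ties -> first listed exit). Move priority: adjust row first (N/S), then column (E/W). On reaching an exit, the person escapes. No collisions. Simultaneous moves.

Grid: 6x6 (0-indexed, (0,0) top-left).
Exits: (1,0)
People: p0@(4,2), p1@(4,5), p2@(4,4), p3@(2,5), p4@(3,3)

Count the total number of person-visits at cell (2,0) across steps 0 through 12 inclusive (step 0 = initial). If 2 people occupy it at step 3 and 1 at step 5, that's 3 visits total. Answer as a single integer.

Step 0: p0@(4,2) p1@(4,5) p2@(4,4) p3@(2,5) p4@(3,3) -> at (2,0): 0 [-], cum=0
Step 1: p0@(3,2) p1@(3,5) p2@(3,4) p3@(1,5) p4@(2,3) -> at (2,0): 0 [-], cum=0
Step 2: p0@(2,2) p1@(2,5) p2@(2,4) p3@(1,4) p4@(1,3) -> at (2,0): 0 [-], cum=0
Step 3: p0@(1,2) p1@(1,5) p2@(1,4) p3@(1,3) p4@(1,2) -> at (2,0): 0 [-], cum=0
Step 4: p0@(1,1) p1@(1,4) p2@(1,3) p3@(1,2) p4@(1,1) -> at (2,0): 0 [-], cum=0
Step 5: p0@ESC p1@(1,3) p2@(1,2) p3@(1,1) p4@ESC -> at (2,0): 0 [-], cum=0
Step 6: p0@ESC p1@(1,2) p2@(1,1) p3@ESC p4@ESC -> at (2,0): 0 [-], cum=0
Step 7: p0@ESC p1@(1,1) p2@ESC p3@ESC p4@ESC -> at (2,0): 0 [-], cum=0
Step 8: p0@ESC p1@ESC p2@ESC p3@ESC p4@ESC -> at (2,0): 0 [-], cum=0
Total visits = 0

Answer: 0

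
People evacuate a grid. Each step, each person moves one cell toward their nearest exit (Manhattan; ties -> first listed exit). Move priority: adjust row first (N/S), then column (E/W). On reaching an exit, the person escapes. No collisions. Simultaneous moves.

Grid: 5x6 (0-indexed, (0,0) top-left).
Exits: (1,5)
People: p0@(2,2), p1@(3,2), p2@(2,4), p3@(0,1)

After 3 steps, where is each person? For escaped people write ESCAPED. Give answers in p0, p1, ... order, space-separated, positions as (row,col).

Step 1: p0:(2,2)->(1,2) | p1:(3,2)->(2,2) | p2:(2,4)->(1,4) | p3:(0,1)->(1,1)
Step 2: p0:(1,2)->(1,3) | p1:(2,2)->(1,2) | p2:(1,4)->(1,5)->EXIT | p3:(1,1)->(1,2)
Step 3: p0:(1,3)->(1,4) | p1:(1,2)->(1,3) | p2:escaped | p3:(1,2)->(1,3)

(1,4) (1,3) ESCAPED (1,3)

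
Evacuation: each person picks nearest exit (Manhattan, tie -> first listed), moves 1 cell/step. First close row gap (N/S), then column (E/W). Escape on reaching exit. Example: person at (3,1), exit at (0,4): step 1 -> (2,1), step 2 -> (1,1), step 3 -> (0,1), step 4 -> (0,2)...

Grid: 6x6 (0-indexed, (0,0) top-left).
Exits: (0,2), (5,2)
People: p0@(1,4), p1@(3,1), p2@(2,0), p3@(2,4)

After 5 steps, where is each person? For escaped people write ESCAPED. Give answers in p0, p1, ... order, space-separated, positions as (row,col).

Step 1: p0:(1,4)->(0,4) | p1:(3,1)->(4,1) | p2:(2,0)->(1,0) | p3:(2,4)->(1,4)
Step 2: p0:(0,4)->(0,3) | p1:(4,1)->(5,1) | p2:(1,0)->(0,0) | p3:(1,4)->(0,4)
Step 3: p0:(0,3)->(0,2)->EXIT | p1:(5,1)->(5,2)->EXIT | p2:(0,0)->(0,1) | p3:(0,4)->(0,3)
Step 4: p0:escaped | p1:escaped | p2:(0,1)->(0,2)->EXIT | p3:(0,3)->(0,2)->EXIT

ESCAPED ESCAPED ESCAPED ESCAPED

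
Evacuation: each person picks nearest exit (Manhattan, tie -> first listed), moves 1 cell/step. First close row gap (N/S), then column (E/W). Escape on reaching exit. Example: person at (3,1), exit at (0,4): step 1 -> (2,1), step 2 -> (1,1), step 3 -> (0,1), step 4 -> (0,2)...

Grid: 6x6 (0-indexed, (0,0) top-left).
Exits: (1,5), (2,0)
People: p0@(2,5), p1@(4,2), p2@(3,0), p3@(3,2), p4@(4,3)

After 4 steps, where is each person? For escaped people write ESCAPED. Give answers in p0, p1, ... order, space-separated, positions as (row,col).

Step 1: p0:(2,5)->(1,5)->EXIT | p1:(4,2)->(3,2) | p2:(3,0)->(2,0)->EXIT | p3:(3,2)->(2,2) | p4:(4,3)->(3,3)
Step 2: p0:escaped | p1:(3,2)->(2,2) | p2:escaped | p3:(2,2)->(2,1) | p4:(3,3)->(2,3)
Step 3: p0:escaped | p1:(2,2)->(2,1) | p2:escaped | p3:(2,1)->(2,0)->EXIT | p4:(2,3)->(1,3)
Step 4: p0:escaped | p1:(2,1)->(2,0)->EXIT | p2:escaped | p3:escaped | p4:(1,3)->(1,4)

ESCAPED ESCAPED ESCAPED ESCAPED (1,4)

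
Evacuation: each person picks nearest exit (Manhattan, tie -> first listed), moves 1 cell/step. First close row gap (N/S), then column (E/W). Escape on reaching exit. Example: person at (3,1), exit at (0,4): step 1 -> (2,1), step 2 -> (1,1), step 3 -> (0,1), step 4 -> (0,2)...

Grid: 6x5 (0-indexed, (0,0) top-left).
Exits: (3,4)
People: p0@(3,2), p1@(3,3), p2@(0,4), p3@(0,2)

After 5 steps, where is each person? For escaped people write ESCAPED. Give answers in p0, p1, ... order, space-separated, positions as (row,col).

Step 1: p0:(3,2)->(3,3) | p1:(3,3)->(3,4)->EXIT | p2:(0,4)->(1,4) | p3:(0,2)->(1,2)
Step 2: p0:(3,3)->(3,4)->EXIT | p1:escaped | p2:(1,4)->(2,4) | p3:(1,2)->(2,2)
Step 3: p0:escaped | p1:escaped | p2:(2,4)->(3,4)->EXIT | p3:(2,2)->(3,2)
Step 4: p0:escaped | p1:escaped | p2:escaped | p3:(3,2)->(3,3)
Step 5: p0:escaped | p1:escaped | p2:escaped | p3:(3,3)->(3,4)->EXIT

ESCAPED ESCAPED ESCAPED ESCAPED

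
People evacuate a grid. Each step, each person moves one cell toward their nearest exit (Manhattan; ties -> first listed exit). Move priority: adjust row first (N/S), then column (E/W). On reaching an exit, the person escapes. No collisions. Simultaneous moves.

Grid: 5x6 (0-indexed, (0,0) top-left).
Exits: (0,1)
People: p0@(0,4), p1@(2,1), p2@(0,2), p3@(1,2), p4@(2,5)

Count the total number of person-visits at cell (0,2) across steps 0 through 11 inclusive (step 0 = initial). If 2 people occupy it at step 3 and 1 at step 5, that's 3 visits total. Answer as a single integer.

Answer: 4

Derivation:
Step 0: p0@(0,4) p1@(2,1) p2@(0,2) p3@(1,2) p4@(2,5) -> at (0,2): 1 [p2], cum=1
Step 1: p0@(0,3) p1@(1,1) p2@ESC p3@(0,2) p4@(1,5) -> at (0,2): 1 [p3], cum=2
Step 2: p0@(0,2) p1@ESC p2@ESC p3@ESC p4@(0,5) -> at (0,2): 1 [p0], cum=3
Step 3: p0@ESC p1@ESC p2@ESC p3@ESC p4@(0,4) -> at (0,2): 0 [-], cum=3
Step 4: p0@ESC p1@ESC p2@ESC p3@ESC p4@(0,3) -> at (0,2): 0 [-], cum=3
Step 5: p0@ESC p1@ESC p2@ESC p3@ESC p4@(0,2) -> at (0,2): 1 [p4], cum=4
Step 6: p0@ESC p1@ESC p2@ESC p3@ESC p4@ESC -> at (0,2): 0 [-], cum=4
Total visits = 4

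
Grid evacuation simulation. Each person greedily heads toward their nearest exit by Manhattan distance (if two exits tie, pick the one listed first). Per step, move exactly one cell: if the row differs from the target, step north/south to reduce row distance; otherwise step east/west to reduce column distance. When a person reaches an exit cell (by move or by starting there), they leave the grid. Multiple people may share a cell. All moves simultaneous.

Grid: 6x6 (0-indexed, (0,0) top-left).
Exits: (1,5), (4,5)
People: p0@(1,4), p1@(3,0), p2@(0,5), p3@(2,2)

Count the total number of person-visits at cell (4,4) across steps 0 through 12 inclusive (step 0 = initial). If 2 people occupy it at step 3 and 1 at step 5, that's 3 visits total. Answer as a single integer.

Answer: 1

Derivation:
Step 0: p0@(1,4) p1@(3,0) p2@(0,5) p3@(2,2) -> at (4,4): 0 [-], cum=0
Step 1: p0@ESC p1@(4,0) p2@ESC p3@(1,2) -> at (4,4): 0 [-], cum=0
Step 2: p0@ESC p1@(4,1) p2@ESC p3@(1,3) -> at (4,4): 0 [-], cum=0
Step 3: p0@ESC p1@(4,2) p2@ESC p3@(1,4) -> at (4,4): 0 [-], cum=0
Step 4: p0@ESC p1@(4,3) p2@ESC p3@ESC -> at (4,4): 0 [-], cum=0
Step 5: p0@ESC p1@(4,4) p2@ESC p3@ESC -> at (4,4): 1 [p1], cum=1
Step 6: p0@ESC p1@ESC p2@ESC p3@ESC -> at (4,4): 0 [-], cum=1
Total visits = 1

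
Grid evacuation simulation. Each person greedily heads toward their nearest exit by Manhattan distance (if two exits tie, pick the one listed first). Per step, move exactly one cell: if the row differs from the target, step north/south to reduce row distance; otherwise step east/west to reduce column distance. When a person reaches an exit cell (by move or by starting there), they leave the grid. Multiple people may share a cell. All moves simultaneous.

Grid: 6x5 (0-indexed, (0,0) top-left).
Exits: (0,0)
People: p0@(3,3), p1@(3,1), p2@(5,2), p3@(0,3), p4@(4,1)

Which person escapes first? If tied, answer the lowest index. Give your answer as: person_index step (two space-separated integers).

Answer: 3 3

Derivation:
Step 1: p0:(3,3)->(2,3) | p1:(3,1)->(2,1) | p2:(5,2)->(4,2) | p3:(0,3)->(0,2) | p4:(4,1)->(3,1)
Step 2: p0:(2,3)->(1,3) | p1:(2,1)->(1,1) | p2:(4,2)->(3,2) | p3:(0,2)->(0,1) | p4:(3,1)->(2,1)
Step 3: p0:(1,3)->(0,3) | p1:(1,1)->(0,1) | p2:(3,2)->(2,2) | p3:(0,1)->(0,0)->EXIT | p4:(2,1)->(1,1)
Step 4: p0:(0,3)->(0,2) | p1:(0,1)->(0,0)->EXIT | p2:(2,2)->(1,2) | p3:escaped | p4:(1,1)->(0,1)
Step 5: p0:(0,2)->(0,1) | p1:escaped | p2:(1,2)->(0,2) | p3:escaped | p4:(0,1)->(0,0)->EXIT
Step 6: p0:(0,1)->(0,0)->EXIT | p1:escaped | p2:(0,2)->(0,1) | p3:escaped | p4:escaped
Step 7: p0:escaped | p1:escaped | p2:(0,1)->(0,0)->EXIT | p3:escaped | p4:escaped
Exit steps: [6, 4, 7, 3, 5]
First to escape: p3 at step 3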